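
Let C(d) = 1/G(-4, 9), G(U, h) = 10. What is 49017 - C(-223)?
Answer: 490169/10 ≈ 49017.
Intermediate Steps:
C(d) = 1/10
49017 - C(-223) = 49017 - 1*1/10 = 49017 - 1/10 = 490169/10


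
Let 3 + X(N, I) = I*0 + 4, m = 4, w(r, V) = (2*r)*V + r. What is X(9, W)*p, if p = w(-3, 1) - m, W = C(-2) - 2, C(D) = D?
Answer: -13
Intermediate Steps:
w(r, V) = r + 2*V*r (w(r, V) = 2*V*r + r = r + 2*V*r)
W = -4 (W = -2 - 2 = -4)
p = -13 (p = -3*(1 + 2*1) - 1*4 = -3*(1 + 2) - 4 = -3*3 - 4 = -9 - 4 = -13)
X(N, I) = 1 (X(N, I) = -3 + (I*0 + 4) = -3 + (0 + 4) = -3 + 4 = 1)
X(9, W)*p = 1*(-13) = -13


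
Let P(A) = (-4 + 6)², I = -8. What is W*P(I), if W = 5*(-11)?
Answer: -220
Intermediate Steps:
P(A) = 4 (P(A) = 2² = 4)
W = -55
W*P(I) = -55*4 = -220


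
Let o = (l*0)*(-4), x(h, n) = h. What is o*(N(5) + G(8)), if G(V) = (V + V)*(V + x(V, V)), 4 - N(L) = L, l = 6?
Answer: 0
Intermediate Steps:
N(L) = 4 - L
G(V) = 4*V² (G(V) = (V + V)*(V + V) = (2*V)*(2*V) = 4*V²)
o = 0 (o = (6*0)*(-4) = 0*(-4) = 0)
o*(N(5) + G(8)) = 0*((4 - 1*5) + 4*8²) = 0*((4 - 5) + 4*64) = 0*(-1 + 256) = 0*255 = 0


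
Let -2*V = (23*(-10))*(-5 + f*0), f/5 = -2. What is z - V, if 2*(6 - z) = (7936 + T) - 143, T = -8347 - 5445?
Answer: 7161/2 ≈ 3580.5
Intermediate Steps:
f = -10 (f = 5*(-2) = -10)
V = -575 (V = -23*(-10)*(-5 - 10*0)/2 = -(-115)*(-5 + 0) = -(-115)*(-5) = -½*1150 = -575)
T = -13792
z = 6011/2 (z = 6 - ((7936 - 13792) - 143)/2 = 6 - (-5856 - 143)/2 = 6 - ½*(-5999) = 6 + 5999/2 = 6011/2 ≈ 3005.5)
z - V = 6011/2 - 1*(-575) = 6011/2 + 575 = 7161/2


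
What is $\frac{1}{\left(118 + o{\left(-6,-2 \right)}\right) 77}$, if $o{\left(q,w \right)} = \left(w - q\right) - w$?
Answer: $\frac{1}{9548} \approx 0.00010473$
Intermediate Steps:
$o{\left(q,w \right)} = - q$
$\frac{1}{\left(118 + o{\left(-6,-2 \right)}\right) 77} = \frac{1}{\left(118 - -6\right) 77} = \frac{1}{\left(118 + 6\right) 77} = \frac{1}{124 \cdot 77} = \frac{1}{9548}$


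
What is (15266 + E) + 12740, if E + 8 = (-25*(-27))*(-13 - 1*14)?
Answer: 9773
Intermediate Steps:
E = -18233 (E = -8 + (-25*(-27))*(-13 - 1*14) = -8 + 675*(-13 - 14) = -8 + 675*(-27) = -8 - 18225 = -18233)
(15266 + E) + 12740 = (15266 - 18233) + 12740 = -2967 + 12740 = 9773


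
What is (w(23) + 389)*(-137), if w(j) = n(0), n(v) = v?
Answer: -53293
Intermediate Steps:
w(j) = 0
(w(23) + 389)*(-137) = (0 + 389)*(-137) = 389*(-137) = -53293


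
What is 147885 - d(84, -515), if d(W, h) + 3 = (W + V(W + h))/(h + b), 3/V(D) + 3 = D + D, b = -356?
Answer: 8570854629/57955 ≈ 1.4789e+5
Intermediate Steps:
V(D) = 3/(-3 + 2*D) (V(D) = 3/(-3 + (D + D)) = 3/(-3 + 2*D))
d(W, h) = -3 + (W + 3/(-3 + 2*W + 2*h))/(-356 + h) (d(W, h) = -3 + (W + 3/(-3 + 2*(W + h)))/(h - 356) = -3 + (W + 3/(-3 + (2*W + 2*h)))/(-356 + h) = -3 + (W + 3/(-3 + 2*W + 2*h))/(-356 + h))
147885 - d(84, -515) = 147885 - (3 + (-3 + 2*84 + 2*(-515))*(1068 + 84 - 3*(-515)))/((-356 - 515)*(-3 + 2*84 + 2*(-515))) = 147885 - (3 + (-3 + 168 - 1030)*(1068 + 84 + 1545))/((-871)*(-3 + 168 - 1030)) = 147885 - (-1)*(3 - 865*2697)/(871*(-865)) = 147885 - (-1)*(-1)*(3 - 2332905)/(871*865) = 147885 - (-1)*(-1)*(-2332902)/(871*865) = 147885 - 1*(-179454/57955) = 147885 + 179454/57955 = 8570854629/57955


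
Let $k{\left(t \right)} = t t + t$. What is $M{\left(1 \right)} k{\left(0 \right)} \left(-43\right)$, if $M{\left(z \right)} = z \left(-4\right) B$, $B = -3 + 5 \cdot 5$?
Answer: $0$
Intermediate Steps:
$B = 22$ ($B = -3 + 25 = 22$)
$k{\left(t \right)} = t + t^{2}$ ($k{\left(t \right)} = t^{2} + t = t + t^{2}$)
$M{\left(z \right)} = - 88 z$ ($M{\left(z \right)} = z \left(-4\right) 22 = - 4 z 22 = - 88 z$)
$M{\left(1 \right)} k{\left(0 \right)} \left(-43\right) = \left(-88\right) 1 \cdot 0 \left(1 + 0\right) \left(-43\right) = - 88 \cdot 0 \cdot 1 \left(-43\right) = \left(-88\right) 0 \left(-43\right) = 0 \left(-43\right) = 0$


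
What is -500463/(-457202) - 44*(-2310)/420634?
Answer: 128490882411/96157353034 ≈ 1.3363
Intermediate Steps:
-500463/(-457202) - 44*(-2310)/420634 = -500463*(-1/457202) + 101640*(1/420634) = 500463/457202 + 50820/210317 = 128490882411/96157353034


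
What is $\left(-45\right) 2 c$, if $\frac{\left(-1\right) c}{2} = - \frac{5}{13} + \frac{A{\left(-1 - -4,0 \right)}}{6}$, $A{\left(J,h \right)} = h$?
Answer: $- \frac{900}{13} \approx -69.231$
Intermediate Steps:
$c = \frac{10}{13}$ ($c = - 2 \left(- \frac{5}{13} + \frac{0}{6}\right) = - 2 \left(\left(-5\right) \frac{1}{13} + 0 \cdot \frac{1}{6}\right) = - 2 \left(- \frac{5}{13} + 0\right) = \left(-2\right) \left(- \frac{5}{13}\right) = \frac{10}{13} \approx 0.76923$)
$\left(-45\right) 2 c = \left(-45\right) 2 \cdot \frac{10}{13} = \left(-90\right) \frac{10}{13} = - \frac{900}{13}$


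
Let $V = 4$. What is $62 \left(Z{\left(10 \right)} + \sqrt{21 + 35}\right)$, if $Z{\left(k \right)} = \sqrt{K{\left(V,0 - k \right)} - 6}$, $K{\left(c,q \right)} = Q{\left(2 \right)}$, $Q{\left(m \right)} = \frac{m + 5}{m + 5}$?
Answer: $124 \sqrt{14} + 62 i \sqrt{5} \approx 463.97 + 138.64 i$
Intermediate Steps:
$Q{\left(m \right)} = 1$ ($Q{\left(m \right)} = \frac{5 + m}{5 + m} = 1$)
$K{\left(c,q \right)} = 1$
$Z{\left(k \right)} = i \sqrt{5}$ ($Z{\left(k \right)} = \sqrt{1 - 6} = \sqrt{-5} = i \sqrt{5}$)
$62 \left(Z{\left(10 \right)} + \sqrt{21 + 35}\right) = 62 \left(i \sqrt{5} + \sqrt{21 + 35}\right) = 62 \left(i \sqrt{5} + \sqrt{56}\right) = 62 \left(i \sqrt{5} + 2 \sqrt{14}\right) = 62 \left(2 \sqrt{14} + i \sqrt{5}\right) = 124 \sqrt{14} + 62 i \sqrt{5}$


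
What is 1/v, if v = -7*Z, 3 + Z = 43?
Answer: -1/280 ≈ -0.0035714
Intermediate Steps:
Z = 40 (Z = -3 + 43 = 40)
v = -280 (v = -7*40 = -280)
1/v = 1/(-280) = -1/280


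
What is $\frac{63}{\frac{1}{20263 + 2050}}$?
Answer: $1405719$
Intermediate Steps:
$\frac{63}{\frac{1}{20263 + 2050}} = \frac{63}{\frac{1}{22313}} = 63 \frac{1}{\frac{1}{22313}} = 63 \cdot 22313 = 1405719$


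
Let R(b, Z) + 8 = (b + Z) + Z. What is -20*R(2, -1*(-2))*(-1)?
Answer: -40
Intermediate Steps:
R(b, Z) = -8 + b + 2*Z (R(b, Z) = -8 + ((b + Z) + Z) = -8 + ((Z + b) + Z) = -8 + (b + 2*Z) = -8 + b + 2*Z)
-20*R(2, -1*(-2))*(-1) = -20*(-8 + 2 + 2*(-1*(-2)))*(-1) = -20*(-8 + 2 + 2*2)*(-1) = -20*(-8 + 2 + 4)*(-1) = -20*(-2)*(-1) = 40*(-1) = -40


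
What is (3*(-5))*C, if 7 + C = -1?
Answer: 120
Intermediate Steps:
C = -8 (C = -7 - 1 = -8)
(3*(-5))*C = (3*(-5))*(-8) = -15*(-8) = 120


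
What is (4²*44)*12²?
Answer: 101376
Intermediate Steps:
(4²*44)*12² = (16*44)*144 = 704*144 = 101376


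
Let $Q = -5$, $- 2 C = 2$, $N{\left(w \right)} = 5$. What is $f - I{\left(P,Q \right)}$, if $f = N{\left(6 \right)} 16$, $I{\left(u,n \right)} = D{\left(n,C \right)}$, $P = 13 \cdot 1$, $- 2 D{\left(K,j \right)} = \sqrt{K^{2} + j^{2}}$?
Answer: $80 + \frac{\sqrt{26}}{2} \approx 82.55$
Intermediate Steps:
$C = -1$ ($C = \left(- \frac{1}{2}\right) 2 = -1$)
$D{\left(K,j \right)} = - \frac{\sqrt{K^{2} + j^{2}}}{2}$
$P = 13$
$I{\left(u,n \right)} = - \frac{\sqrt{1 + n^{2}}}{2}$ ($I{\left(u,n \right)} = - \frac{\sqrt{n^{2} + \left(-1\right)^{2}}}{2} = - \frac{\sqrt{n^{2} + 1}}{2} = - \frac{\sqrt{1 + n^{2}}}{2}$)
$f = 80$ ($f = 5 \cdot 16 = 80$)
$f - I{\left(P,Q \right)} = 80 - - \frac{\sqrt{1 + \left(-5\right)^{2}}}{2} = 80 - - \frac{\sqrt{1 + 25}}{2} = 80 - - \frac{\sqrt{26}}{2} = 80 + \frac{\sqrt{26}}{2}$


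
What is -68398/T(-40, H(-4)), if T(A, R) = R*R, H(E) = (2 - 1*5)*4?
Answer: -34199/72 ≈ -474.99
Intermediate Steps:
H(E) = -12 (H(E) = (2 - 5)*4 = -3*4 = -12)
T(A, R) = R²
-68398/T(-40, H(-4)) = -68398/((-12)²) = -68398/144 = -68398*1/144 = -34199/72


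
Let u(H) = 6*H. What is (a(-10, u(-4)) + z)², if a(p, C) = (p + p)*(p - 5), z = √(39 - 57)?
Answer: 89982 + 1800*I*√2 ≈ 89982.0 + 2545.6*I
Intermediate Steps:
z = 3*I*√2 (z = √(-18) = 3*I*√2 ≈ 4.2426*I)
a(p, C) = 2*p*(-5 + p) (a(p, C) = (2*p)*(-5 + p) = 2*p*(-5 + p))
(a(-10, u(-4)) + z)² = (2*(-10)*(-5 - 10) + 3*I*√2)² = (2*(-10)*(-15) + 3*I*√2)² = (300 + 3*I*√2)²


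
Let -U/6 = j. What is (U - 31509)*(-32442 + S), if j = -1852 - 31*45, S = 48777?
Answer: -196461045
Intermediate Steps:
j = -3247 (j = -1852 - 1*1395 = -1852 - 1395 = -3247)
U = 19482 (U = -6*(-3247) = 19482)
(U - 31509)*(-32442 + S) = (19482 - 31509)*(-32442 + 48777) = -12027*16335 = -196461045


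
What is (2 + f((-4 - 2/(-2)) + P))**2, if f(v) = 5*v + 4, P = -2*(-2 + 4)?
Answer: 841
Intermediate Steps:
P = -4 (P = -2*2 = -4)
f(v) = 4 + 5*v
(2 + f((-4 - 2/(-2)) + P))**2 = (2 + (4 + 5*((-4 - 2/(-2)) - 4)))**2 = (2 + (4 + 5*((-4 - 2*(-1/2)) - 4)))**2 = (2 + (4 + 5*((-4 + 1) - 4)))**2 = (2 + (4 + 5*(-3 - 4)))**2 = (2 + (4 + 5*(-7)))**2 = (2 + (4 - 35))**2 = (2 - 31)**2 = (-29)**2 = 841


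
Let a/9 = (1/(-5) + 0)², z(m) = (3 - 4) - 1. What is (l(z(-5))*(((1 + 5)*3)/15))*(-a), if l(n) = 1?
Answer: -54/125 ≈ -0.43200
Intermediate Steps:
z(m) = -2 (z(m) = -1 - 1 = -2)
a = 9/25 (a = 9*(1/(-5) + 0)² = 9*(-⅕ + 0)² = 9*(-⅕)² = 9*(1/25) = 9/25 ≈ 0.36000)
(l(z(-5))*(((1 + 5)*3)/15))*(-a) = (1*(((1 + 5)*3)/15))*(-1*9/25) = (1*((6*3)*(1/15)))*(-9/25) = (1*(18*(1/15)))*(-9/25) = (1*(6/5))*(-9/25) = (6/5)*(-9/25) = -54/125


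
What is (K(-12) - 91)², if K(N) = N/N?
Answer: 8100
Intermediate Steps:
K(N) = 1
(K(-12) - 91)² = (1 - 91)² = (-90)² = 8100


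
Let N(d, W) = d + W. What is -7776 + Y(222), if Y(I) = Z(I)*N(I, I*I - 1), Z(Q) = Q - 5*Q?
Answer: -43968216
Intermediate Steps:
N(d, W) = W + d
Z(Q) = -4*Q
Y(I) = -4*I*(-1 + I + I²) (Y(I) = (-4*I)*((I*I - 1) + I) = (-4*I)*((I² - 1) + I) = (-4*I)*((-1 + I²) + I) = (-4*I)*(-1 + I + I²) = -4*I*(-1 + I + I²))
-7776 + Y(222) = -7776 + 4*222*(1 - 1*222 - 1*222²) = -7776 + 4*222*(1 - 222 - 1*49284) = -7776 + 4*222*(1 - 222 - 49284) = -7776 + 4*222*(-49505) = -7776 - 43960440 = -43968216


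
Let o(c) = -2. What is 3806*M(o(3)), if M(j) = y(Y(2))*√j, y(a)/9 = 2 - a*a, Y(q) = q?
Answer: -68508*I*√2 ≈ -96885.0*I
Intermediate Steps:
y(a) = 18 - 9*a² (y(a) = 9*(2 - a*a) = 9*(2 - a²) = 18 - 9*a²)
M(j) = -18*√j (M(j) = (18 - 9*2²)*√j = (18 - 9*4)*√j = (18 - 36)*√j = -18*√j)
3806*M(o(3)) = 3806*(-18*I*√2) = -68508*I*√2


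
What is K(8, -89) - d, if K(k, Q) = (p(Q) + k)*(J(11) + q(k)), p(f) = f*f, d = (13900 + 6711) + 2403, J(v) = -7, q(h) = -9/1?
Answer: -149878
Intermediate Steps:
q(h) = -9 (q(h) = -9*1 = -9)
d = 23014 (d = 20611 + 2403 = 23014)
p(f) = f²
K(k, Q) = -16*k - 16*Q² (K(k, Q) = (Q² + k)*(-7 - 9) = (k + Q²)*(-16) = -16*k - 16*Q²)
K(8, -89) - d = (-16*8 - 16*(-89)²) - 1*23014 = (-128 - 16*7921) - 23014 = (-128 - 126736) - 23014 = -126864 - 23014 = -149878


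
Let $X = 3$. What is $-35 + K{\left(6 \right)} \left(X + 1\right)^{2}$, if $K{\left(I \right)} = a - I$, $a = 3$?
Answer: $-83$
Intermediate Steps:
$K{\left(I \right)} = 3 - I$
$-35 + K{\left(6 \right)} \left(X + 1\right)^{2} = -35 + \left(3 - 6\right) \left(3 + 1\right)^{2} = -35 + \left(3 - 6\right) 4^{2} = -35 - 48 = -83$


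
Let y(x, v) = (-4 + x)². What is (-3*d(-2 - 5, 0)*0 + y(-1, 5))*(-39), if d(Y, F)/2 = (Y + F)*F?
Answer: -975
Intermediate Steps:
d(Y, F) = 2*F*(F + Y) (d(Y, F) = 2*((Y + F)*F) = 2*((F + Y)*F) = 2*(F*(F + Y)) = 2*F*(F + Y))
(-3*d(-2 - 5, 0)*0 + y(-1, 5))*(-39) = (-6*0*(0 + (-2 - 5))*0 + (-4 - 1)²)*(-39) = (-6*0*(0 - 7)*0 + (-5)²)*(-39) = (-6*0*(-7)*0 + 25)*(-39) = (-3*0*0 + 25)*(-39) = (0*0 + 25)*(-39) = (0 + 25)*(-39) = 25*(-39) = -975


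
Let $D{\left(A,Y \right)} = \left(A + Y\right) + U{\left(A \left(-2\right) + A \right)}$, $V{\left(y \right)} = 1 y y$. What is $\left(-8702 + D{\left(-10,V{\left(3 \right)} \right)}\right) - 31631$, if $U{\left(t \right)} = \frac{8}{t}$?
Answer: $- \frac{201666}{5} \approx -40333.0$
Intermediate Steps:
$V{\left(y \right)} = y^{2}$ ($V{\left(y \right)} = y y = y^{2}$)
$D{\left(A,Y \right)} = A + Y - \frac{8}{A}$ ($D{\left(A,Y \right)} = \left(A + Y\right) + \frac{8}{A \left(-2\right) + A} = \left(A + Y\right) + \frac{8}{- 2 A + A} = \left(A + Y\right) + \frac{8}{\left(-1\right) A} = \left(A + Y\right) + 8 \left(- \frac{1}{A}\right) = \left(A + Y\right) - \frac{8}{A} = A + Y - \frac{8}{A}$)
$\left(-8702 + D{\left(-10,V{\left(3 \right)} \right)}\right) - 31631 = \left(-8702 - \left(10 - 9 - \frac{4}{5}\right)\right) - 31631 = \left(-8702 - \frac{1}{5}\right) - 31631 = - \frac{43511}{5} - 31631 = - \frac{201666}{5}$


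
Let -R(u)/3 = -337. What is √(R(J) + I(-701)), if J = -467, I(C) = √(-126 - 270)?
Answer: √(1011 + 6*I*√11) ≈ 31.798 + 0.3129*I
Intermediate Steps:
I(C) = 6*I*√11 (I(C) = √(-396) = 6*I*√11)
R(u) = 1011 (R(u) = -3*(-337) = 1011)
√(R(J) + I(-701)) = √(1011 + 6*I*√11)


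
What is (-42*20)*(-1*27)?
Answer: 22680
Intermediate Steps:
(-42*20)*(-1*27) = -840*(-27) = 22680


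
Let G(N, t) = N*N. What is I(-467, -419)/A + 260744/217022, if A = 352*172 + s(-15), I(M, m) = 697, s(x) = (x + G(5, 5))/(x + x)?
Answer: 23906493233/19708961441 ≈ 1.2130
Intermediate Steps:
G(N, t) = N²
s(x) = (25 + x)/(2*x) (s(x) = (x + 5²)/(x + x) = (x + 25)/((2*x)) = (25 + x)*(1/(2*x)) = (25 + x)/(2*x))
A = 181631/3 (A = 352*172 + (½)*(25 - 15)/(-15) = 60544 + (½)*(-1/15)*10 = 60544 - ⅓ = 181631/3 ≈ 60544.)
I(-467, -419)/A + 260744/217022 = 697/(181631/3) + 260744/217022 = 697*(3/181631) + 260744*(1/217022) = 2091/181631 + 130372/108511 = 23906493233/19708961441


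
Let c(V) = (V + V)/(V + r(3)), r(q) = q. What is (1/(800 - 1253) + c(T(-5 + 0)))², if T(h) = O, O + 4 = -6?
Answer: 81956809/10055241 ≈ 8.1507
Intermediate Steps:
O = -10 (O = -4 - 6 = -10)
T(h) = -10
c(V) = 2*V/(3 + V) (c(V) = (V + V)/(V + 3) = (2*V)/(3 + V) = 2*V/(3 + V))
(1/(800 - 1253) + c(T(-5 + 0)))² = (1/(800 - 1253) + 2*(-10)/(3 - 10))² = (1/(-453) + 2*(-10)/(-7))² = (-1/453 + 2*(-10)*(-⅐))² = (-1/453 + 20/7)² = (9053/3171)² = 81956809/10055241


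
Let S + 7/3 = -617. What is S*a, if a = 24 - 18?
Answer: -3716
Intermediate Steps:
S = -1858/3 (S = -7/3 - 617 = -1858/3 ≈ -619.33)
a = 6
S*a = -1858/3*6 = -3716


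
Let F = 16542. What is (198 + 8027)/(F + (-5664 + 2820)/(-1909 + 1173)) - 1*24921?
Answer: -75868950919/3044439 ≈ -24921.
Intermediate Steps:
(198 + 8027)/(F + (-5664 + 2820)/(-1909 + 1173)) - 1*24921 = (198 + 8027)/(16542 + (-5664 + 2820)/(-1909 + 1173)) - 1*24921 = 8225/(16542 - 2844/(-736)) - 24921 = 8225/(16542 - 2844*(-1/736)) - 24921 = 8225/(16542 + 711/184) - 24921 = 8225/(3044439/184) - 24921 = 8225*(184/3044439) - 24921 = 1513400/3044439 - 24921 = -75868950919/3044439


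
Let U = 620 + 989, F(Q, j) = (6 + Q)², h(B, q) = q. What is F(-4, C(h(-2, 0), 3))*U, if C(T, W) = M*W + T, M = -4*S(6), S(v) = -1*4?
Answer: 6436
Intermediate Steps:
S(v) = -4
M = 16 (M = -4*(-4) = 16)
C(T, W) = T + 16*W (C(T, W) = 16*W + T = T + 16*W)
U = 1609
F(-4, C(h(-2, 0), 3))*U = (6 - 4)²*1609 = 2²*1609 = 4*1609 = 6436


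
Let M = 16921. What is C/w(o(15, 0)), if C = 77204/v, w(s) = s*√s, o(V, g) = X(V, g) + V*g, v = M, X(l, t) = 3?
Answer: 77204*√3/152289 ≈ 0.87808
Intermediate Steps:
v = 16921
o(V, g) = 3 + V*g
w(s) = s^(3/2)
C = 77204/16921 ≈ 4.5626
C/w(o(15, 0)) = 77204/(16921*((3 + 15*0)^(3/2))) = 77204/(16921*((3 + 0)^(3/2))) = 77204/(16921*(3^(3/2))) = 77204/(16921*((3*√3))) = 77204*(√3/9)/16921 = 77204*√3/152289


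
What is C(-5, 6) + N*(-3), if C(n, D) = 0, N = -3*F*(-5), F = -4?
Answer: 180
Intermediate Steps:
N = -60 (N = -3*(-4)*(-5) = 12*(-5) = -60)
C(-5, 6) + N*(-3) = 0 - 60*(-3) = 0 + 180 = 180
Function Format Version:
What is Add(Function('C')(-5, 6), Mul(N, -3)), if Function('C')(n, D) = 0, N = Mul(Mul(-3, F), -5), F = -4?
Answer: 180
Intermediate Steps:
N = -60 (N = Mul(Mul(-3, -4), -5) = Mul(12, -5) = -60)
Add(Function('C')(-5, 6), Mul(N, -3)) = Add(0, Mul(-60, -3)) = Add(0, 180) = 180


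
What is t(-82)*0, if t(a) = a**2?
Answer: 0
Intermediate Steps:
t(-82)*0 = (-82)**2*0 = 6724*0 = 0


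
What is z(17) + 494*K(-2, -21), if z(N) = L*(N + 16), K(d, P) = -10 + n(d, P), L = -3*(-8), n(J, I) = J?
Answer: -5136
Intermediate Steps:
L = 24
K(d, P) = -10 + d
z(N) = 384 + 24*N (z(N) = 24*(N + 16) = 24*(16 + N) = 384 + 24*N)
z(17) + 494*K(-2, -21) = (384 + 24*17) + 494*(-10 - 2) = (384 + 408) + 494*(-12) = 792 - 5928 = -5136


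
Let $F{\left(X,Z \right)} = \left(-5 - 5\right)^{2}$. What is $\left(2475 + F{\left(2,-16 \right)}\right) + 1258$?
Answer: $3833$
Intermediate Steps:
$F{\left(X,Z \right)} = 100$ ($F{\left(X,Z \right)} = \left(-10\right)^{2} = 100$)
$\left(2475 + F{\left(2,-16 \right)}\right) + 1258 = \left(2475 + 100\right) + 1258 = 2575 + 1258 = 3833$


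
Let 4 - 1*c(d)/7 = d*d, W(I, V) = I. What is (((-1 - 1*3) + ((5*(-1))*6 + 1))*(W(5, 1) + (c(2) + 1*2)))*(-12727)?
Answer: 2939937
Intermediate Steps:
c(d) = 28 - 7*d² (c(d) = 28 - 7*d*d = 28 - 7*d²)
(((-1 - 1*3) + ((5*(-1))*6 + 1))*(W(5, 1) + (c(2) + 1*2)))*(-12727) = (((-1 - 1*3) + ((5*(-1))*6 + 1))*(5 + ((28 - 7*2²) + 1*2)))*(-12727) = (((-1 - 3) + (-5*6 + 1))*(5 + ((28 - 7*4) + 2)))*(-12727) = ((-4 + (-30 + 1))*(5 + ((28 - 28) + 2)))*(-12727) = ((-4 - 29)*(5 + (0 + 2)))*(-12727) = -33*(5 + 2)*(-12727) = -33*7*(-12727) = -231*(-12727) = 2939937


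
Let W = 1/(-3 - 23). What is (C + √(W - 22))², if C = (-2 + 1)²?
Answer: (26 + I*√14898)²/676 ≈ -21.038 + 9.389*I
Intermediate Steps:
W = -1/26 (W = 1/(-26) = -1/26 ≈ -0.038462)
C = 1 (C = (-1)² = 1)
(C + √(W - 22))² = (1 + √(-1/26 - 22))² = (1 + √(-573/26))² = (1 + I*√14898/26)²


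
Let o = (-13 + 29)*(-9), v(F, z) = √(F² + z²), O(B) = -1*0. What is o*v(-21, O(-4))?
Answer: -3024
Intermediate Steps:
O(B) = 0
o = -144 (o = 16*(-9) = -144)
o*v(-21, O(-4)) = -144*√((-21)² + 0²) = -144*√(441 + 0) = -144*√441 = -144*21 = -3024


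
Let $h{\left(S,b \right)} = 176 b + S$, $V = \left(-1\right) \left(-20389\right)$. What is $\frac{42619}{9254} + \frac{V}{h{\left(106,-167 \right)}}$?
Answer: $\frac{264865057}{67753161} \approx 3.9093$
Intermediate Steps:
$V = 20389$
$h{\left(S,b \right)} = S + 176 b$
$\frac{42619}{9254} + \frac{V}{h{\left(106,-167 \right)}} = \frac{42619}{9254} + \frac{20389}{106 + 176 \left(-167\right)} = 42619 \cdot \frac{1}{9254} + \frac{20389}{106 - 29392} = \frac{42619}{9254} + \frac{20389}{-29286} = \frac{42619}{9254} + 20389 \left(- \frac{1}{29286}\right) = \frac{42619}{9254} - \frac{20389}{29286} = \frac{264865057}{67753161}$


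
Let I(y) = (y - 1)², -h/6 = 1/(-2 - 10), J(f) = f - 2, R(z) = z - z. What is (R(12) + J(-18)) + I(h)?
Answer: -79/4 ≈ -19.750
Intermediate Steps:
R(z) = 0
J(f) = -2 + f
h = ½ (h = -6/(-2 - 10) = -6/(-12) = -6*(-1/12) = ½ ≈ 0.50000)
I(y) = (-1 + y)²
(R(12) + J(-18)) + I(h) = (0 + (-2 - 18)) + (-1 + ½)² = (0 - 20) + (-½)² = -20 + ¼ = -79/4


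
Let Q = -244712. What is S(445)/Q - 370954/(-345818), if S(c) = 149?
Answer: 45362684183/42312907208 ≈ 1.0721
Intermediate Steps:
S(445)/Q - 370954/(-345818) = 149/(-244712) - 370954/(-345818) = 149*(-1/244712) - 370954*(-1/345818) = -149/244712 + 185477/172909 = 45362684183/42312907208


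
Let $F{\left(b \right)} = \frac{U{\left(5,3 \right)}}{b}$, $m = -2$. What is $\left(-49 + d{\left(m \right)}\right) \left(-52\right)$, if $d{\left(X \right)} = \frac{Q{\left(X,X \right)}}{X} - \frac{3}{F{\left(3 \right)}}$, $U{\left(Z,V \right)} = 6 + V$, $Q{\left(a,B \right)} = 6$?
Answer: $2756$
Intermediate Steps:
$F{\left(b \right)} = \frac{9}{b}$ ($F{\left(b \right)} = \frac{6 + 3}{b} = \frac{9}{b}$)
$d{\left(X \right)} = -1 + \frac{6}{X}$ ($d{\left(X \right)} = \frac{6}{X} - \frac{3}{9 \cdot \frac{1}{3}} = \frac{6}{X} - \frac{3}{3} = \frac{6}{X} - 1 = -1 + \frac{6}{X}$)
$\left(-49 + d{\left(m \right)}\right) \left(-52\right) = \left(-49 + \frac{6 - -2}{-2}\right) \left(-52\right) = \left(-49 - \frac{6 + 2}{2}\right) \left(-52\right) = \left(-49 - 4\right) \left(-52\right) = \left(-53\right) \left(-52\right) = 2756$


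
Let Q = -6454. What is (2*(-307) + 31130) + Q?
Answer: 24062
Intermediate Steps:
(2*(-307) + 31130) + Q = (2*(-307) + 31130) - 6454 = (-614 + 31130) - 6454 = 30516 - 6454 = 24062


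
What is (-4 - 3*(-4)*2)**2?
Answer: 400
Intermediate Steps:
(-4 - 3*(-4)*2)**2 = (-4 + 12*2)**2 = (-4 + 24)**2 = 20**2 = 400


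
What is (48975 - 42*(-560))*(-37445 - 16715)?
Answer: -3926329200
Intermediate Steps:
(48975 - 42*(-560))*(-37445 - 16715) = (48975 + 23520)*(-54160) = 72495*(-54160) = -3926329200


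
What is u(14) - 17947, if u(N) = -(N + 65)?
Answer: -18026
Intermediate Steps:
u(N) = -65 - N (u(N) = -(65 + N) = -65 - N)
u(14) - 17947 = (-65 - 1*14) - 17947 = (-65 - 14) - 17947 = -79 - 17947 = -18026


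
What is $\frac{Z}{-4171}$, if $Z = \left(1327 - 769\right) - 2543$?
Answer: $\frac{1985}{4171} \approx 0.4759$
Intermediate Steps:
$Z = -1985$ ($Z = 558 - 2543 = -1985$)
$\frac{Z}{-4171} = - \frac{1985}{-4171} = \left(-1985\right) \left(- \frac{1}{4171}\right) = \frac{1985}{4171}$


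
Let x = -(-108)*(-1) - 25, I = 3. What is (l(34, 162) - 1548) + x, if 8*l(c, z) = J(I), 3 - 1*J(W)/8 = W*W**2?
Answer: -1705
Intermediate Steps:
J(W) = 24 - 8*W**3 (J(W) = 24 - 8*W*W**2 = 24 - 8*W**3)
l(c, z) = -24 (l(c, z) = (24 - 8*3**3)/8 = (24 - 8*27)/8 = (24 - 216)/8 = (1/8)*(-192) = -24)
x = -133 (x = -27*4 - 25 = -108 - 25 = -133)
(l(34, 162) - 1548) + x = (-24 - 1548) - 133 = -1572 - 133 = -1705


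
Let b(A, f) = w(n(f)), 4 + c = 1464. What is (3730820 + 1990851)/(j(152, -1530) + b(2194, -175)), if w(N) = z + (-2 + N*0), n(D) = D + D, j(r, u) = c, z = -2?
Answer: 5721671/1456 ≈ 3929.7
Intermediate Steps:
c = 1460 (c = -4 + 1464 = 1460)
j(r, u) = 1460
n(D) = 2*D
w(N) = -4 (w(N) = -2 + (-2 + N*0) = -2 + (-2 + 0) = -2 - 2 = -4)
b(A, f) = -4
(3730820 + 1990851)/(j(152, -1530) + b(2194, -175)) = (3730820 + 1990851)/(1460 - 4) = 5721671/1456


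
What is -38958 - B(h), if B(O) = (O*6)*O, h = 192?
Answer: -260142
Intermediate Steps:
B(O) = 6*O² (B(O) = (6*O)*O = 6*O²)
-38958 - B(h) = -38958 - 6*192² = -38958 - 6*36864 = -38958 - 1*221184 = -38958 - 221184 = -260142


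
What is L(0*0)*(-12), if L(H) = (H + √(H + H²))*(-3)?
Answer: 0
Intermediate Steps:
L(H) = -3*H - 3*√(H + H²)
L(0*0)*(-12) = (-0*0 - 3*0*√(1 + 0*0))*(-12) = (-3*0 - 3*√(0*(1 + 0)))*(-12) = (0 - 3*√(0*1))*(-12) = (0 - 3*√0)*(-12) = (0 - 3*0)*(-12) = (0 + 0)*(-12) = 0*(-12) = 0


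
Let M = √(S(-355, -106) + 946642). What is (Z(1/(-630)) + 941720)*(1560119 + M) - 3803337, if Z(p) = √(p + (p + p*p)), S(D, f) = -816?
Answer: -3803337 + (1560119 + √945826)*(593283600 + I*√1259)/630 ≈ 1.4701e+12 + 87923.0*I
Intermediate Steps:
M = √945826 (M = √(-816 + 946642) = √945826 ≈ 972.54)
Z(p) = √(p² + 2*p) (Z(p) = √(p + (p + p²)) = √(p² + 2*p))
(Z(1/(-630)) + 941720)*(1560119 + M) - 3803337 = (√((2 + 1/(-630))/(-630)) + 941720)*(1560119 + √945826) - 3803337 = (√(-(2 - 1/630)/630) + 941720)*(1560119 + √945826) - 3803337 = (√(-1/630*1259/630) + 941720)*(1560119 + √945826) - 3803337 = (√(-1259/396900) + 941720)*(1560119 + √945826) - 3803337 = (I*√1259/630 + 941720)*(1560119 + √945826) - 3803337 = (941720 + I*√1259/630)*(1560119 + √945826) - 3803337 = -3803337 + (941720 + I*√1259/630)*(1560119 + √945826)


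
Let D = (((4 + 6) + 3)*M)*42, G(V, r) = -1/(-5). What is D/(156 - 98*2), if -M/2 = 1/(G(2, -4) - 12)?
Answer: -273/118 ≈ -2.3136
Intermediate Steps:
G(V, r) = ⅕ (G(V, r) = -1*(-⅕) = ⅕)
M = 10/59 (M = -2/(⅕ - 12) = -2/(-59/5) = -2*(-5/59) = 10/59 ≈ 0.16949)
D = 5460/59 (D = (((4 + 6) + 3)*(10/59))*42 = ((10 + 3)*(10/59))*42 = (13*(10/59))*42 = (130/59)*42 = 5460/59 ≈ 92.542)
D/(156 - 98*2) = 5460/(59*(156 - 98*2)) = 5460/(59*(156 - 196)) = (5460/59)/(-40) = (5460/59)*(-1/40) = -273/118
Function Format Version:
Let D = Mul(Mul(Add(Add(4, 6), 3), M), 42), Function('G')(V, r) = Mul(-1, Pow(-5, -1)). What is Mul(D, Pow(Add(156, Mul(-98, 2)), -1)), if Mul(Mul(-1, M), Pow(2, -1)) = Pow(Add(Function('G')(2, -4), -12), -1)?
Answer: Rational(-273, 118) ≈ -2.3136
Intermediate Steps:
Function('G')(V, r) = Rational(1, 5) (Function('G')(V, r) = Mul(-1, Rational(-1, 5)) = Rational(1, 5))
M = Rational(10, 59) (M = Mul(-2, Pow(Add(Rational(1, 5), -12), -1)) = Mul(-2, Pow(Rational(-59, 5), -1)) = Mul(-2, Rational(-5, 59)) = Rational(10, 59) ≈ 0.16949)
D = Rational(5460, 59) (D = Mul(Mul(Add(Add(4, 6), 3), Rational(10, 59)), 42) = Mul(Mul(Add(10, 3), Rational(10, 59)), 42) = Mul(Mul(13, Rational(10, 59)), 42) = Mul(Rational(130, 59), 42) = Rational(5460, 59) ≈ 92.542)
Mul(D, Pow(Add(156, Mul(-98, 2)), -1)) = Mul(Rational(5460, 59), Pow(Add(156, Mul(-98, 2)), -1)) = Mul(Rational(5460, 59), Pow(Add(156, -196), -1)) = Mul(Rational(5460, 59), Pow(-40, -1)) = Mul(Rational(5460, 59), Rational(-1, 40)) = Rational(-273, 118)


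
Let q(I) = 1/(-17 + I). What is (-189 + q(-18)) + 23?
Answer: -5811/35 ≈ -166.03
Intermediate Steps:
(-189 + q(-18)) + 23 = (-189 + 1/(-17 - 18)) + 23 = (-189 + 1/(-35)) + 23 = (-189 - 1/35) + 23 = -6616/35 + 23 = -5811/35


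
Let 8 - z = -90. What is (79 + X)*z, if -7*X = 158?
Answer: 5530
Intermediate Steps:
z = 98 (z = 8 - 1*(-90) = 8 + 90 = 98)
X = -158/7 (X = -⅐*158 = -158/7 ≈ -22.571)
(79 + X)*z = (79 - 158/7)*98 = (395/7)*98 = 5530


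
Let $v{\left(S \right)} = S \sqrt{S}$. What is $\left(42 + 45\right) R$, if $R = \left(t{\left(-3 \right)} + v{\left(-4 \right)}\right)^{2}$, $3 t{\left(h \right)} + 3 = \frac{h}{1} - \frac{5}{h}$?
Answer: $- \frac{145435}{27} + \frac{6032 i}{3} \approx -5386.5 + 2010.7 i$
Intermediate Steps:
$v{\left(S \right)} = S^{\frac{3}{2}}$
$t{\left(h \right)} = -1 - \frac{5}{3 h} + \frac{h}{3}$ ($t{\left(h \right)} = -1 + \frac{\frac{h}{1} - \frac{5}{h}}{3} = -1 + \frac{h 1 - \frac{5}{h}}{3} = -1 + \frac{h - \frac{5}{h}}{3} = -1 + \left(- \frac{5}{3 h} + \frac{h}{3}\right) = -1 - \frac{5}{3 h} + \frac{h}{3}$)
$R = \left(- \frac{13}{9} - 8 i\right)^{2}$ ($R = \left(\frac{-5 - 3 \left(-3 - 3\right)}{3 \left(-3\right)} + \left(-4\right)^{\frac{3}{2}}\right)^{2} = \left(\frac{1}{3} \left(- \frac{1}{3}\right) \left(-5 - -18\right) - 8 i\right)^{2} = \left(\frac{1}{3} \left(- \frac{1}{3}\right) \left(-5 + 18\right) - 8 i\right)^{2} = \left(\frac{1}{3} \left(- \frac{1}{3}\right) 13 - 8 i\right)^{2} = \left(- \frac{13}{9} - 8 i\right)^{2} \approx -61.914 + 23.111 i$)
$\left(42 + 45\right) R = \left(42 + 45\right) \left(- \frac{5015}{81} + \frac{208 i}{9}\right) = 87 \left(- \frac{5015}{81} + \frac{208 i}{9}\right) = - \frac{145435}{27} + \frac{6032 i}{3}$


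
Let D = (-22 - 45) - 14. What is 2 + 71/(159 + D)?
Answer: 227/78 ≈ 2.9103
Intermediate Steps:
D = -81 (D = -67 - 14 = -81)
2 + 71/(159 + D) = 2 + 71/(159 - 81) = 2 + 71/78 = 227/78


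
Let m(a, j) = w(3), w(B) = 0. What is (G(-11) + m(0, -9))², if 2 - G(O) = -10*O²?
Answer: 1468944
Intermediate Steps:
G(O) = 2 + 10*O² (G(O) = 2 - (-10)*O² = 2 + 10*O²)
m(a, j) = 0
(G(-11) + m(0, -9))² = ((2 + 10*(-11)²) + 0)² = ((2 + 10*121) + 0)² = ((2 + 1210) + 0)² = (1212 + 0)² = 1212² = 1468944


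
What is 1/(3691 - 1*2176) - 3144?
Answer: -4763159/1515 ≈ -3144.0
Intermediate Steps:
1/(3691 - 1*2176) - 3144 = 1/(3691 - 2176) - 3144 = 1/1515 - 3144 = -4763159/1515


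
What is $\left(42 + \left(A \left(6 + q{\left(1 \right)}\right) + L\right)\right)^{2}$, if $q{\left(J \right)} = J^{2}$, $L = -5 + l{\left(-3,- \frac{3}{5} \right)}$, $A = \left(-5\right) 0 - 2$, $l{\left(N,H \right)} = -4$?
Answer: $361$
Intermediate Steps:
$A = -2$ ($A = 0 - 2 = -2$)
$L = -9$ ($L = -5 - 4 = -9$)
$\left(42 + \left(A \left(6 + q{\left(1 \right)}\right) + L\right)\right)^{2} = \left(42 - \left(9 + 2 \left(6 + 1^{2}\right)\right)\right)^{2} = \left(42 - \left(9 + 2 \left(6 + 1\right)\right)\right)^{2} = \left(42 - 23\right)^{2} = 19^{2} = 361$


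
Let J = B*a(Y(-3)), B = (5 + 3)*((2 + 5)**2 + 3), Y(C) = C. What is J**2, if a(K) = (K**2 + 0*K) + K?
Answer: 6230016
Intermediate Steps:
a(K) = K + K**2 (a(K) = (K**2 + 0) + K = K**2 + K = K + K**2)
B = 416 (B = 8*(7**2 + 3) = 8*(49 + 3) = 8*52 = 416)
J = 2496 (J = 416*(-3*(1 - 3)) = 416*(-3*(-2)) = 416*6 = 2496)
J**2 = 2496**2 = 6230016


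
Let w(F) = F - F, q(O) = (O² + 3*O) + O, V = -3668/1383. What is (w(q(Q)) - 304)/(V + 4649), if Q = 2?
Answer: -420432/6425899 ≈ -0.065428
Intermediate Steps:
V = -3668/1383 (V = -3668*1/1383 = -3668/1383 ≈ -2.6522)
q(O) = O² + 4*O
w(F) = 0
(w(q(Q)) - 304)/(V + 4649) = (0 - 304)/(-3668/1383 + 4649) = -304/6425899/1383 = -304*1383/6425899 = -420432/6425899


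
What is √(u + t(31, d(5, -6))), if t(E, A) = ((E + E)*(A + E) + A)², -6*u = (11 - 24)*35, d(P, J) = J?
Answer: √85824426/6 ≈ 1544.0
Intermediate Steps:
u = 455/6 (u = -(11 - 24)*35/6 = -(-13)*35/6 = -⅙*(-455) = 455/6 ≈ 75.833)
t(E, A) = (A + 2*E*(A + E))² (t(E, A) = ((2*E)*(A + E) + A)² = (2*E*(A + E) + A)² = (A + 2*E*(A + E))²)
√(u + t(31, d(5, -6))) = √(455/6 + (-6 + 2*31² + 2*(-6)*31)²) = √(455/6 + (-6 + 2*961 - 372)²) = √(455/6 + (-6 + 1922 - 372)²) = √(455/6 + 1544²) = √(455/6 + 2383936) = √(14304071/6) = √85824426/6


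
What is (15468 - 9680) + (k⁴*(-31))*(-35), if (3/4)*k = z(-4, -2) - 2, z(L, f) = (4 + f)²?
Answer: 4912988/81 ≈ 60654.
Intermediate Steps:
k = 8/3 (k = 4*((4 - 2)² - 2)/3 = 4*(2² - 2)/3 = 4*(4 - 2)/3 = (4/3)*2 = 8/3 ≈ 2.6667)
(15468 - 9680) + (k⁴*(-31))*(-35) = (15468 - 9680) + ((8/3)⁴*(-31))*(-35) = 5788 + ((4096/81)*(-31))*(-35) = 5788 - 126976/81*(-35) = 5788 + 4444160/81 = 4912988/81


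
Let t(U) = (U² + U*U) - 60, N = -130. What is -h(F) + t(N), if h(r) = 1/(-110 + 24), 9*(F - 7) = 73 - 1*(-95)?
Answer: 2901641/86 ≈ 33740.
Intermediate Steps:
F = 77/3 (F = 7 + (73 - 1*(-95))/9 = 7 + (73 + 95)/9 = 7 + (⅑)*168 = 7 + 56/3 = 77/3 ≈ 25.667)
h(r) = -1/86 (h(r) = 1/(-86) = -1/86)
t(U) = -60 + 2*U² (t(U) = (U² + U²) - 60 = 2*U² - 60 = -60 + 2*U²)
-h(F) + t(N) = -1*(-1/86) + (-60 + 2*(-130)²) = 1/86 + (-60 + 2*16900) = 1/86 + (-60 + 33800) = 1/86 + 33740 = 2901641/86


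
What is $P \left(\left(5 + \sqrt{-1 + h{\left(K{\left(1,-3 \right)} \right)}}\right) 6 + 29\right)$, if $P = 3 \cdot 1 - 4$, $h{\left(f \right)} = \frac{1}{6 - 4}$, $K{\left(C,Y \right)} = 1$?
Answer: $-59 - 3 i \sqrt{2} \approx -59.0 - 4.2426 i$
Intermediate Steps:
$h{\left(f \right)} = \frac{1}{2}$
$P = -1$ ($P = 3 - 4 = -1$)
$P \left(\left(5 + \sqrt{-1 + h{\left(K{\left(1,-3 \right)} \right)}}\right) 6 + 29\right) = - (\left(5 + \sqrt{-1 + \frac{1}{2}}\right) 6 + 29) = - (\left(5 + \sqrt{- \frac{1}{2}}\right) 6 + 29) = - (\left(5 + \frac{i \sqrt{2}}{2}\right) 6 + 29) = - (\left(30 + 3 i \sqrt{2}\right) + 29) = - (59 + 3 i \sqrt{2}) = -59 - 3 i \sqrt{2}$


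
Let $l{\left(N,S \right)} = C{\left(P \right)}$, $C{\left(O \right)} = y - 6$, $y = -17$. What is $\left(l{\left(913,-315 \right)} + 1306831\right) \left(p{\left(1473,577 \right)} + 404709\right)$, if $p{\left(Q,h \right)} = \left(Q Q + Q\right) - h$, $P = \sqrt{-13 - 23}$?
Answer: $3365467073872$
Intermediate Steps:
$P = 6 i$ ($P = \sqrt{-36} = 6 i \approx 6.0 i$)
$C{\left(O \right)} = -23$ ($C{\left(O \right)} = -17 - 6 = -23$)
$l{\left(N,S \right)} = -23$
$p{\left(Q,h \right)} = Q + Q^{2} - h$ ($p{\left(Q,h \right)} = \left(Q^{2} + Q\right) - h = \left(Q + Q^{2}\right) - h = Q + Q^{2} - h$)
$\left(l{\left(913,-315 \right)} + 1306831\right) \left(p{\left(1473,577 \right)} + 404709\right) = \left(-23 + 1306831\right) \left(\left(1473 + 1473^{2} - 577\right) + 404709\right) = 1306808 \left(\left(1473 + 2169729 - 577\right) + 404709\right) = 1306808 \left(2170625 + 404709\right) = 1306808 \cdot 2575334 = 3365467073872$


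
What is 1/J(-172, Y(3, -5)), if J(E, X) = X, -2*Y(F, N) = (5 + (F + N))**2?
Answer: -2/9 ≈ -0.22222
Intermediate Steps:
Y(F, N) = -(5 + F + N)**2/2 (Y(F, N) = -(5 + (F + N))**2/2 = -(5 + F + N)**2/2)
1/J(-172, Y(3, -5)) = 1/(-(5 + 3 - 5)**2/2) = 1/(-1/2*3**2) = 1/(-1/2*9) = 1/(-9/2) = -2/9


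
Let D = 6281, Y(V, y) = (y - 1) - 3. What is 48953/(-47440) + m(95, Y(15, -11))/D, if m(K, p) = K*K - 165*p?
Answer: 238086207/297970640 ≈ 0.79903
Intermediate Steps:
Y(V, y) = -4 + y (Y(V, y) = (-1 + y) - 3 = -4 + y)
m(K, p) = K² - 165*p
48953/(-47440) + m(95, Y(15, -11))/D = 48953/(-47440) + (95² - 165*(-4 - 11))/6281 = 48953*(-1/47440) + (9025 - 165*(-15))*(1/6281) = -48953/47440 + (9025 + 2475)*(1/6281) = -48953/47440 + 11500*(1/6281) = -48953/47440 + 11500/6281 = 238086207/297970640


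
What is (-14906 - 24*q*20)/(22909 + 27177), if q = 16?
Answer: -11293/25043 ≈ -0.45094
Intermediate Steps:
(-14906 - 24*q*20)/(22909 + 27177) = (-14906 - 24*16*20)/(22909 + 27177) = (-14906 - 384*20)/50086 = (-14906 - 7680)*(1/50086) = -22586*1/50086 = -11293/25043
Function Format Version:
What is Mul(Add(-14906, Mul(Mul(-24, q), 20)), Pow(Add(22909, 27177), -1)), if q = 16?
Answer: Rational(-11293, 25043) ≈ -0.45094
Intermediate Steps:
Mul(Add(-14906, Mul(Mul(-24, q), 20)), Pow(Add(22909, 27177), -1)) = Mul(Add(-14906, Mul(Mul(-24, 16), 20)), Pow(Add(22909, 27177), -1)) = Mul(Add(-14906, Mul(-384, 20)), Pow(50086, -1)) = Mul(Add(-14906, -7680), Rational(1, 50086)) = Mul(-22586, Rational(1, 50086)) = Rational(-11293, 25043)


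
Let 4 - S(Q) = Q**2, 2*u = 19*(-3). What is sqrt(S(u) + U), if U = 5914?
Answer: sqrt(20423)/2 ≈ 71.455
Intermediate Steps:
u = -57/2 (u = (19*(-3))/2 = (1/2)*(-57) = -57/2 ≈ -28.500)
S(Q) = 4 - Q**2
sqrt(S(u) + U) = sqrt((4 - (-57/2)**2) + 5914) = sqrt((4 - 1*3249/4) + 5914) = sqrt((4 - 3249/4) + 5914) = sqrt(-3233/4 + 5914) = sqrt(20423/4) = sqrt(20423)/2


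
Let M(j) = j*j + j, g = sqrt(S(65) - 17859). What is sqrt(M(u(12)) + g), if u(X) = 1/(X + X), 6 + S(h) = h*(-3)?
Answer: sqrt(25 + 1152*I*sqrt(4515))/24 ≈ 8.1985 + 8.1959*I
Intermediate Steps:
S(h) = -6 - 3*h (S(h) = -6 + h*(-3) = -6 - 3*h)
u(X) = 1/(2*X)
g = 2*I*sqrt(4515) (g = sqrt((-6 - 3*65) - 17859) = sqrt((-6 - 195) - 17859) = sqrt(-201 - 17859) = sqrt(-18060) = 2*I*sqrt(4515) ≈ 134.39*I)
M(j) = j + j**2 (M(j) = j**2 + j = j + j**2)
sqrt(M(u(12)) + g) = sqrt(((1/2)/12)*(1 + (1/2)/12) + 2*I*sqrt(4515)) = sqrt(((1/2)*(1/12))*(1 + (1/2)*(1/12)) + 2*I*sqrt(4515)) = sqrt((1 + 1/24)/24 + 2*I*sqrt(4515)) = sqrt((1/24)*(25/24) + 2*I*sqrt(4515)) = sqrt(25/576 + 2*I*sqrt(4515))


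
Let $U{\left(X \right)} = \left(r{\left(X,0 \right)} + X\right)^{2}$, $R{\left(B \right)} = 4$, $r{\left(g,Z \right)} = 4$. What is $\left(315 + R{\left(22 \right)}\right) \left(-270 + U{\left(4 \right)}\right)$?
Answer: $-65714$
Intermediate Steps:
$U{\left(X \right)} = \left(4 + X\right)^{2}$
$\left(315 + R{\left(22 \right)}\right) \left(-270 + U{\left(4 \right)}\right) = \left(315 + 4\right) \left(-270 + \left(4 + 4\right)^{2}\right) = 319 \left(-270 + 8^{2}\right) = 319 \left(-270 + 64\right) = 319 \left(-206\right) = -65714$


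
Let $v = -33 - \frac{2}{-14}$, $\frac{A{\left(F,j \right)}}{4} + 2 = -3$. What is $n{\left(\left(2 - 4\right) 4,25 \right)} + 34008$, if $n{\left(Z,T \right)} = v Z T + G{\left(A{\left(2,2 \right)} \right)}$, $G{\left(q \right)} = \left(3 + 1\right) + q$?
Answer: $\frac{283944}{7} \approx 40563.0$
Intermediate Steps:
$A{\left(F,j \right)} = -20$ ($A{\left(F,j \right)} = -8 + 4 \left(-3\right) = -8 - 12 = -20$)
$G{\left(q \right)} = 4 + q$
$v = - \frac{230}{7}$ ($v = -33 - 2 \left(- \frac{1}{14}\right) = -33 - - \frac{1}{7} = -33 + \frac{1}{7} = - \frac{230}{7} \approx -32.857$)
$n{\left(Z,T \right)} = -16 - \frac{230 T Z}{7}$ ($n{\left(Z,T \right)} = - \frac{230 Z}{7} T + \left(4 - 20\right) = - \frac{230 T Z}{7} - 16 = -16 - \frac{230 T Z}{7}$)
$n{\left(\left(2 - 4\right) 4,25 \right)} + 34008 = \left(-16 - \frac{5750 \left(2 - 4\right) 4}{7}\right) + 34008 = \left(-16 - \frac{5750 \left(\left(-2\right) 4\right)}{7}\right) + 34008 = \left(-16 - \frac{5750}{7} \left(-8\right)\right) + 34008 = \left(-16 + \frac{46000}{7}\right) + 34008 = \frac{45888}{7} + 34008 = \frac{283944}{7}$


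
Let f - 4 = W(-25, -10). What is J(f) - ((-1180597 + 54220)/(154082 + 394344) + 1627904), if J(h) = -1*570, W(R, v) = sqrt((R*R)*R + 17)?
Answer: -893096355547/548426 ≈ -1.6285e+6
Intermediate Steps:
W(R, v) = sqrt(17 + R**3) (W(R, v) = sqrt(R**2*R + 17) = sqrt(R**3 + 17) = sqrt(17 + R**3))
f = 4 + 2*I*sqrt(3902) (f = 4 + sqrt(17 + (-25)**3) = 4 + sqrt(17 - 15625) = 4 + sqrt(-15608) = 4 + 2*I*sqrt(3902) ≈ 4.0 + 124.93*I)
J(h) = -570
J(f) - ((-1180597 + 54220)/(154082 + 394344) + 1627904) = -570 - ((-1180597 + 54220)/(154082 + 394344) + 1627904) = -570 - (-1126377/548426 + 1627904) = -570 - 1*892783752727/548426 = -570 - 892783752727/548426 = -893096355547/548426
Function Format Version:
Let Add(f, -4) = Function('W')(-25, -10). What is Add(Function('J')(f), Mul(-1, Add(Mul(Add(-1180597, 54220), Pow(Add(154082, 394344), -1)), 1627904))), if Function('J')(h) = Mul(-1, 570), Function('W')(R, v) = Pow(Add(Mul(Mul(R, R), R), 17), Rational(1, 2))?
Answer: Rational(-893096355547, 548426) ≈ -1.6285e+6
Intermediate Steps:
Function('W')(R, v) = Pow(Add(17, Pow(R, 3)), Rational(1, 2)) (Function('W')(R, v) = Pow(Add(Mul(Pow(R, 2), R), 17), Rational(1, 2)) = Pow(Add(Pow(R, 3), 17), Rational(1, 2)) = Pow(Add(17, Pow(R, 3)), Rational(1, 2)))
f = Add(4, Mul(2, I, Pow(3902, Rational(1, 2)))) (f = Add(4, Pow(Add(17, Pow(-25, 3)), Rational(1, 2))) = Add(4, Pow(Add(17, -15625), Rational(1, 2))) = Add(4, Pow(-15608, Rational(1, 2))) = Add(4, Mul(2, I, Pow(3902, Rational(1, 2)))) ≈ Add(4.0000, Mul(124.93, I)))
Function('J')(h) = -570
Add(Function('J')(f), Mul(-1, Add(Mul(Add(-1180597, 54220), Pow(Add(154082, 394344), -1)), 1627904))) = Add(-570, Mul(-1, Add(Mul(Add(-1180597, 54220), Pow(Add(154082, 394344), -1)), 1627904))) = Add(-570, Mul(-1, Add(Mul(-1126377, Pow(548426, -1)), 1627904))) = Add(-570, Mul(-1, Add(Mul(-1126377, Rational(1, 548426)), 1627904))) = Add(-570, Mul(-1, Add(Rational(-1126377, 548426), 1627904))) = Add(-570, Mul(-1, Rational(892783752727, 548426))) = Add(-570, Rational(-892783752727, 548426)) = Rational(-893096355547, 548426)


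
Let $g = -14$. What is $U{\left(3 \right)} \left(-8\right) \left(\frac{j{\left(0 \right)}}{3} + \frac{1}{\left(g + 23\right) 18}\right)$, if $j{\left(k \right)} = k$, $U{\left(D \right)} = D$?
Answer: $- \frac{4}{27} \approx -0.14815$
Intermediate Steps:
$U{\left(3 \right)} \left(-8\right) \left(\frac{j{\left(0 \right)}}{3} + \frac{1}{\left(g + 23\right) 18}\right) = 3 \left(-8\right) \left(\frac{0}{3} + \frac{1}{\left(-14 + 23\right) 18}\right) = - 24 \left(0 \cdot \frac{1}{3} + \frac{1}{9} \cdot \frac{1}{18}\right) = - 24 \left(0 + \frac{1}{9} \cdot \frac{1}{18}\right) = - 24 \left(0 + \frac{1}{162}\right) = \left(-24\right) \frac{1}{162} = - \frac{4}{27}$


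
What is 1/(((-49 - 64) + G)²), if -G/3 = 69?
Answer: 1/102400 ≈ 9.7656e-6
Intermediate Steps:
G = -207 (G = -3*69 = -207)
1/(((-49 - 64) + G)²) = 1/(((-49 - 64) - 207)²) = 1/((-113 - 207)²) = 1/((-320)²) = 1/102400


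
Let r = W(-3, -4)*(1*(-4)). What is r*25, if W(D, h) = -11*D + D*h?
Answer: -4500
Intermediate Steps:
r = -180 (r = (-3*(-11 - 4))*(1*(-4)) = -3*(-15)*(-4) = 45*(-4) = -180)
r*25 = -180*25 = -4500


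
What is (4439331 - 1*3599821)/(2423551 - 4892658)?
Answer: -839510/2469107 ≈ -0.34001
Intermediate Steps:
(4439331 - 1*3599821)/(2423551 - 4892658) = (4439331 - 3599821)/(-2469107) = 839510*(-1/2469107) = -839510/2469107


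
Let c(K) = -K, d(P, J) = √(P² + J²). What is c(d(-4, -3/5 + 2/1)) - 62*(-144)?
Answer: 8928 - √449/5 ≈ 8923.8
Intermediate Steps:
d(P, J) = √(J² + P²)
c(d(-4, -3/5 + 2/1)) - 62*(-144) = -√((-3/5 + 2/1)² + (-4)²) - 62*(-144) = -√((-3*⅕ + 2*1)² + 16) + 8928 = -√((-⅗ + 2)² + 16) + 8928 = -√((7/5)² + 16) + 8928 = -√(49/25 + 16) + 8928 = -√(449/25) + 8928 = -√449/5 + 8928 = 8928 - √449/5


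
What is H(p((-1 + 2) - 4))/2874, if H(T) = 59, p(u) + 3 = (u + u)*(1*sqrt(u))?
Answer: 59/2874 ≈ 0.020529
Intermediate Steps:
p(u) = -3 + 2*u**(3/2) (p(u) = -3 + (u + u)*(1*sqrt(u)) = -3 + (2*u)*sqrt(u) = -3 + 2*u**(3/2))
H(p((-1 + 2) - 4))/2874 = 59/2874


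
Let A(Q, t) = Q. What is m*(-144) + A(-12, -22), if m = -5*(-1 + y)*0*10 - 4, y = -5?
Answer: 564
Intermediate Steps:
m = -4 (m = -5*(-1 - 5)*0*10 - 4 = -(-30)*0*10 - 4 = -5*0*10 - 4 = 0*10 - 4 = 0 - 4 = -4)
m*(-144) + A(-12, -22) = -4*(-144) - 12 = 576 - 12 = 564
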